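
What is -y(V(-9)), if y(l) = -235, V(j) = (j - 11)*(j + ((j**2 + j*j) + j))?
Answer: 235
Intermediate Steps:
V(j) = (-11 + j)*(2*j + 2*j**2) (V(j) = (-11 + j)*(j + ((j**2 + j**2) + j)) = (-11 + j)*(j + (2*j**2 + j)) = (-11 + j)*(j + (j + 2*j**2)) = (-11 + j)*(2*j + 2*j**2))
-y(V(-9)) = -1*(-235) = 235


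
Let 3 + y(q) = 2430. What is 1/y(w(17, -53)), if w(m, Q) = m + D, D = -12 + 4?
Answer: 1/2427 ≈ 0.00041203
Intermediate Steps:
D = -8
w(m, Q) = -8 + m (w(m, Q) = m - 8 = -8 + m)
y(q) = 2427 (y(q) = -3 + 2430 = 2427)
1/y(w(17, -53)) = 1/2427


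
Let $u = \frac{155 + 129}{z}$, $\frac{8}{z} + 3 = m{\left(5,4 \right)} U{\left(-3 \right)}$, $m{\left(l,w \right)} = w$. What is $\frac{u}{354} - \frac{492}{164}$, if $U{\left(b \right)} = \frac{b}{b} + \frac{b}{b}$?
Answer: $- \frac{1769}{708} \approx -2.4986$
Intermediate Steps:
$U{\left(b \right)} = 2$ ($U{\left(b \right)} = 1 + 1 = 2$)
$z = \frac{8}{5}$ ($z = \frac{8}{-3 + 4 \cdot 2} = \frac{8}{-3 + 8} = \frac{8}{5} \approx 1.6$)
$u = \frac{355}{2}$ ($u = \frac{155 + 129}{\frac{8}{5}} = 284 \cdot \frac{5}{8} = \frac{355}{2} \approx 177.5$)
$\frac{u}{354} - \frac{492}{164} = \frac{355}{2 \cdot 354} - \frac{492}{164} = \frac{355}{2} \cdot \frac{1}{354} - 3 = \frac{355}{708} - 3 = - \frac{1769}{708}$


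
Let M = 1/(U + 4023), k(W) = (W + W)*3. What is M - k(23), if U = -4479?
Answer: -62929/456 ≈ -138.00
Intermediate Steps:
k(W) = 6*W (k(W) = (2*W)*3 = 6*W)
M = -1/456 (M = 1/(-4479 + 4023) = 1/(-456) = -1/456 ≈ -0.0021930)
M - k(23) = -1/456 - 6*23 = -1/456 - 1*138 = -1/456 - 138 = -62929/456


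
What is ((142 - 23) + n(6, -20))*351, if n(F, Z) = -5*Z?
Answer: 76869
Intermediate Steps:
((142 - 23) + n(6, -20))*351 = ((142 - 23) - 5*(-20))*351 = (119 + 100)*351 = 219*351 = 76869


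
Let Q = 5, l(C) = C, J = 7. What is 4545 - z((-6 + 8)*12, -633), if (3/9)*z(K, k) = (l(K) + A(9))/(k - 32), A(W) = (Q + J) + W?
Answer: 604512/133 ≈ 4545.2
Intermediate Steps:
A(W) = 12 + W (A(W) = (5 + 7) + W = 12 + W)
z(K, k) = 3*(21 + K)/(-32 + k) (z(K, k) = 3*((K + (12 + 9))/(k - 32)) = 3*((K + 21)/(-32 + k)) = 3*((21 + K)/(-32 + k)) = 3*(21 + K)/(-32 + k))
4545 - z((-6 + 8)*12, -633) = 4545 - 3*(21 + (-6 + 8)*12)/(-32 - 633) = 4545 - 3*(21 + 2*12)/(-665) = 4545 - 3*(-1)*(21 + 24)/665 = 4545 - 3*(-1)*45/665 = 4545 - 1*(-27/133) = 4545 + 27/133 = 604512/133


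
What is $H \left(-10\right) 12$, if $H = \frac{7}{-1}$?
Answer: $840$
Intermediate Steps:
$H = -7$ ($H = 7 \left(-1\right) = -7$)
$H \left(-10\right) 12 = \left(-7\right) \left(-10\right) 12 = 70 \cdot 12 = 840$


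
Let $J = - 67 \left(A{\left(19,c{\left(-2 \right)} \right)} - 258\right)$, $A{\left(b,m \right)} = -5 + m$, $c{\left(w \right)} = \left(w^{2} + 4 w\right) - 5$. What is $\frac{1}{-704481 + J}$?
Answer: $- \frac{1}{686257} \approx -1.4572 \cdot 10^{-6}$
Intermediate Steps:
$c{\left(w \right)} = -5 + w^{2} + 4 w$
$J = 18224$ ($J = - 67 \left(\left(-5 + \left(-5 + \left(-2\right)^{2} + 4 \left(-2\right)\right)\right) - 258\right) = - 67 \left(\left(-5 - 9\right) - 258\right) = - 67 \left(-14 - 258\right) = \left(-67\right) \left(-272\right) = 18224$)
$\frac{1}{-704481 + J} = \frac{1}{-704481 + 18224} = \frac{1}{-686257} = - \frac{1}{686257}$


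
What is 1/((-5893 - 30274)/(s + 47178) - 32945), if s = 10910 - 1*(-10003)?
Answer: -68091/2243294162 ≈ -3.0353e-5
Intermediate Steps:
s = 20913 (s = 10910 + 10003 = 20913)
1/((-5893 - 30274)/(s + 47178) - 32945) = 1/((-5893 - 30274)/(20913 + 47178) - 32945) = 1/(-36167/68091 - 32945) = 1/(-2243294162/68091) = -68091/2243294162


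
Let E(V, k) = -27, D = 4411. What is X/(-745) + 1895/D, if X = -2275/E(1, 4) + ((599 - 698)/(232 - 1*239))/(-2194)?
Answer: 431308968803/1362673335870 ≈ 0.31652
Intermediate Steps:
X = 34936777/414666 (X = -2275/(-27) + ((599 - 698)/(232 - 1*239))/(-2194) = -2275*(-1/27) - 99/(232 - 239)*(-1/2194) = 2275/27 - 99/(-7)*(-1/2194) = 2275/27 - 99*(-1/7)*(-1/2194) = 2275/27 + (99/7)*(-1/2194) = 2275/27 - 99/15358 = 34936777/414666 ≈ 84.253)
X/(-745) + 1895/D = (34936777/414666)/(-745) + 1895/4411 = (34936777/414666)*(-1/745) + 1895*(1/4411) = -34936777/308926170 + 1895/4411 = 431308968803/1362673335870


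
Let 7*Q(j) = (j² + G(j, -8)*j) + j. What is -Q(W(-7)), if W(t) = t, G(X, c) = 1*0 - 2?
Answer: -8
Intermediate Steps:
G(X, c) = -2 (G(X, c) = 0 - 2 = -2)
Q(j) = -j/7 + j²/7 (Q(j) = ((j² - 2*j) + j)/7 = (j² - j)/7 = -j/7 + j²/7)
-Q(W(-7)) = -(-7)*(-1 - 7)/7 = -(-7)*(-8)/7 = -1*8 = -8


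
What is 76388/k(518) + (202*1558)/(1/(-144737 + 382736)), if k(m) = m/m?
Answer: 74902169672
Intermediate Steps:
k(m) = 1
76388/k(518) + (202*1558)/(1/(-144737 + 382736)) = 76388/1 + (202*1558)/(1/(-144737 + 382736)) = 76388*1 + 314716/(1/237999) = 76388 + 314716/(1/237999) = 76388 + 314716*237999 = 76388 + 74902093284 = 74902169672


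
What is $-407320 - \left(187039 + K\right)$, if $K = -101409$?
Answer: $-492950$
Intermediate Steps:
$-407320 - \left(187039 + K\right) = -407320 - 85630 = -492950$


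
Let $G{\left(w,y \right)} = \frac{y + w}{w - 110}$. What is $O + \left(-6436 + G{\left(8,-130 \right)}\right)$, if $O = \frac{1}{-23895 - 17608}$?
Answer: $- \frac{13620247076}{2116653} \approx -6434.8$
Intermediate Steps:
$G{\left(w,y \right)} = \frac{w + y}{-110 + w}$
$O = - \frac{1}{41503}$ ($O = \frac{1}{-41503} = - \frac{1}{41503} \approx -2.4095 \cdot 10^{-5}$)
$O + \left(-6436 + G{\left(8,-130 \right)}\right) = - \frac{1}{41503} - \left(6436 - \frac{8 - 130}{-110 + 8}\right) = - \frac{1}{41503} - \left(6436 - \frac{1}{-102} \left(-122\right)\right) = - \frac{1}{41503} - \frac{328175}{51} = - \frac{13620247076}{2116653}$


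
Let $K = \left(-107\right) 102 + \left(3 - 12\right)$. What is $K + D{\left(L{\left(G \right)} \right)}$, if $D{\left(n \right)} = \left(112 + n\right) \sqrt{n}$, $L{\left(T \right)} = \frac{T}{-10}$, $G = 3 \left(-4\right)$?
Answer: $-10923 + \frac{566 \sqrt{30}}{25} \approx -10799.0$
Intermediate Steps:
$G = -12$
$L{\left(T \right)} = - \frac{T}{10}$ ($L{\left(T \right)} = T \left(- \frac{1}{10}\right) = - \frac{T}{10}$)
$D{\left(n \right)} = \sqrt{n} \left(112 + n\right)$
$K = -10923$ ($K = -10914 + \left(3 - 12\right) = -10914 - 9 = -10923$)
$K + D{\left(L{\left(G \right)} \right)} = -10923 + \sqrt{\left(- \frac{1}{10}\right) \left(-12\right)} \left(112 - - \frac{6}{5}\right) = -10923 + \sqrt{\frac{6}{5}} \left(112 + \frac{6}{5}\right) = -10923 + \frac{\sqrt{30}}{5} \cdot \frac{566}{5} = -10923 + \frac{566 \sqrt{30}}{25}$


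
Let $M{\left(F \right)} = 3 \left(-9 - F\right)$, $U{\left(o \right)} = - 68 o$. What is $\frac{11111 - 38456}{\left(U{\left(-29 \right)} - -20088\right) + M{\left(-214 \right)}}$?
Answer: $- \frac{5469}{4535} \approx -1.206$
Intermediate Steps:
$M{\left(F \right)} = -27 - 3 F$
$\frac{11111 - 38456}{\left(U{\left(-29 \right)} - -20088\right) + M{\left(-214 \right)}} = \frac{11111 - 38456}{\left(\left(-68\right) \left(-29\right) - -20088\right) - -615} = - \frac{27345}{\left(1972 + 20088\right) + \left(-27 + 642\right)} = - \frac{27345}{22060 + 615} = - \frac{27345}{22675} = \left(-27345\right) \frac{1}{22675} = - \frac{5469}{4535}$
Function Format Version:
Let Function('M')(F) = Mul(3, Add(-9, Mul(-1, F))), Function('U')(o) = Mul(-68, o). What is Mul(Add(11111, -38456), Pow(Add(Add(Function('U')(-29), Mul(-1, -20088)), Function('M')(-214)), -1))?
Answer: Rational(-5469, 4535) ≈ -1.2060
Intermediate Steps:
Function('M')(F) = Add(-27, Mul(-3, F))
Mul(Add(11111, -38456), Pow(Add(Add(Function('U')(-29), Mul(-1, -20088)), Function('M')(-214)), -1)) = Mul(Add(11111, -38456), Pow(Add(Add(Mul(-68, -29), Mul(-1, -20088)), Add(-27, Mul(-3, -214))), -1)) = Mul(-27345, Pow(Add(Add(1972, 20088), Add(-27, 642)), -1)) = Mul(-27345, Pow(Add(22060, 615), -1)) = Mul(-27345, Pow(22675, -1)) = Mul(-27345, Rational(1, 22675)) = Rational(-5469, 4535)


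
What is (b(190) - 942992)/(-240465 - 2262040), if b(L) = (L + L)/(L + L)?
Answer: 942991/2502505 ≈ 0.37682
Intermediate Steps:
b(L) = 1 (b(L) = (2*L)/((2*L)) = (2*L)*(1/(2*L)) = 1)
(b(190) - 942992)/(-240465 - 2262040) = (1 - 942992)/(-240465 - 2262040) = -942991/(-2502505) = -942991*(-1/2502505) = 942991/2502505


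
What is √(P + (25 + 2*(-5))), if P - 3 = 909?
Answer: 3*√103 ≈ 30.447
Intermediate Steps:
P = 912 (P = 3 + 909 = 912)
√(P + (25 + 2*(-5))) = √(912 + (25 + 2*(-5))) = √(912 + (25 - 10)) = √(912 + 15) = √927 = 3*√103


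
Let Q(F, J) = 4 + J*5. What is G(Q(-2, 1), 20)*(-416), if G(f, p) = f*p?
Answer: -74880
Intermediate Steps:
Q(F, J) = 4 + 5*J
G(Q(-2, 1), 20)*(-416) = ((4 + 5*1)*20)*(-416) = ((4 + 5)*20)*(-416) = (9*20)*(-416) = 180*(-416) = -74880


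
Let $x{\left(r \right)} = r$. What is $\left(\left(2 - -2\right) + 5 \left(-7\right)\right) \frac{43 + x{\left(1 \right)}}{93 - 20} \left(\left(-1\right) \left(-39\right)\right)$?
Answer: $- \frac{53196}{73} \approx -728.71$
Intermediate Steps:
$\left(\left(2 - -2\right) + 5 \left(-7\right)\right) \frac{43 + x{\left(1 \right)}}{93 - 20} \left(\left(-1\right) \left(-39\right)\right) = \left(\left(2 - -2\right) + 5 \left(-7\right)\right) \frac{43 + 1}{93 - 20} \left(\left(-1\right) \left(-39\right)\right) = \left(\left(2 + 2\right) - 35\right) \frac{44}{73} \cdot 39 = \left(4 - 35\right) 44 \cdot \frac{1}{73} \cdot 39 = \left(-31\right) \frac{44}{73} \cdot 39 = \left(- \frac{1364}{73}\right) 39 = - \frac{53196}{73}$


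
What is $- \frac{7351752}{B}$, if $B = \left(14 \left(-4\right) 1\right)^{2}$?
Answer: $- \frac{918969}{392} \approx -2344.3$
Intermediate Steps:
$B = 3136$ ($B = \left(\left(-56\right) 1\right)^{2} = \left(-56\right)^{2} = 3136$)
$- \frac{7351752}{B} = - \frac{7351752}{3136} = \left(-7351752\right) \frac{1}{3136} = - \frac{918969}{392}$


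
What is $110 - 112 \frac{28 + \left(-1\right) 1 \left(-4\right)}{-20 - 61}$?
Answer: $\frac{12494}{81} \approx 154.25$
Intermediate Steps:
$110 - 112 \frac{28 + \left(-1\right) 1 \left(-4\right)}{-20 - 61} = 110 - 112 \frac{28 - -4}{-81} = 110 - 112 \left(28 + 4\right) \left(- \frac{1}{81}\right) = 110 - 112 \cdot 32 \left(- \frac{1}{81}\right) = 110 - - \frac{3584}{81} = 110 + \frac{3584}{81} = \frac{12494}{81}$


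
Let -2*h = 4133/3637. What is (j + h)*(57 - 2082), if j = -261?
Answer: 3852860175/7274 ≈ 5.2968e+5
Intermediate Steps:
h = -4133/7274 (h = -4133/(2*3637) = -½*4133/3637 = -4133/7274 ≈ -0.56819)
(j + h)*(57 - 2082) = (-261 - 4133/7274)*(57 - 2082) = -1902647/7274*(-2025) = 3852860175/7274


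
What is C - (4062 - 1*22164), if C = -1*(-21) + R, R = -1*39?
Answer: 18084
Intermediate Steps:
R = -39
C = -18 (C = -1*(-21) - 39 = 21 - 39 = -18)
C - (4062 - 1*22164) = -18 - (4062 - 1*22164) = -18 - (4062 - 22164) = -18 - 1*(-18102) = -18 + 18102 = 18084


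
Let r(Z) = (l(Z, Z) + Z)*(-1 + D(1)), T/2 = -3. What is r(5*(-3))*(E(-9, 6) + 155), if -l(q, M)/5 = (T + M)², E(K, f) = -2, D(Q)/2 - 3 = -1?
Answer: -1018980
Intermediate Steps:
D(Q) = 4 (D(Q) = 6 + 2*(-1) = 6 - 2 = 4)
T = -6 (T = 2*(-3) = -6)
l(q, M) = -5*(-6 + M)²
r(Z) = -15*(-6 + Z)² + 3*Z (r(Z) = (-5*(-6 + Z)² + Z)*(-1 + 4) = (Z - 5*(-6 + Z)²)*3 = -15*(-6 + Z)² + 3*Z)
r(5*(-3))*(E(-9, 6) + 155) = (-15*(-6 + 5*(-3))² + 3*(5*(-3)))*(-2 + 155) = (-15*(-6 - 15)² + 3*(-15))*153 = (-15*(-21)² - 45)*153 = (-15*441 - 45)*153 = (-6615 - 45)*153 = -6660*153 = -1018980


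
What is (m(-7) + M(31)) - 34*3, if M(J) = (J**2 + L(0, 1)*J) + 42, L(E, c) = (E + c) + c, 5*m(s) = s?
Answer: 4808/5 ≈ 961.60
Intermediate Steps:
m(s) = s/5
L(E, c) = E + 2*c
M(J) = 42 + J**2 + 2*J (M(J) = (J**2 + (0 + 2*1)*J) + 42 = (J**2 + (0 + 2)*J) + 42 = (J**2 + 2*J) + 42 = 42 + J**2 + 2*J)
(m(-7) + M(31)) - 34*3 = ((1/5)*(-7) + (42 + 31**2 + 2*31)) - 34*3 = (-7/5 + (42 + 961 + 62)) - 102 = (-7/5 + 1065) - 102 = 5318/5 - 102 = 4808/5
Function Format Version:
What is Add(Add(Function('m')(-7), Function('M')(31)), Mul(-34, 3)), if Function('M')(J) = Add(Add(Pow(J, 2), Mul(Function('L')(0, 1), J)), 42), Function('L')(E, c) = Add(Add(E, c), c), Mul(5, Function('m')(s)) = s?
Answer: Rational(4808, 5) ≈ 961.60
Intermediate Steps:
Function('m')(s) = Mul(Rational(1, 5), s)
Function('L')(E, c) = Add(E, Mul(2, c))
Function('M')(J) = Add(42, Pow(J, 2), Mul(2, J)) (Function('M')(J) = Add(Add(Pow(J, 2), Mul(Add(0, Mul(2, 1)), J)), 42) = Add(Add(Pow(J, 2), Mul(Add(0, 2), J)), 42) = Add(Add(Pow(J, 2), Mul(2, J)), 42) = Add(42, Pow(J, 2), Mul(2, J)))
Add(Add(Function('m')(-7), Function('M')(31)), Mul(-34, 3)) = Add(Add(Mul(Rational(1, 5), -7), Add(42, Pow(31, 2), Mul(2, 31))), Mul(-34, 3)) = Add(Add(Rational(-7, 5), Add(42, 961, 62)), -102) = Add(Add(Rational(-7, 5), 1065), -102) = Add(Rational(5318, 5), -102) = Rational(4808, 5)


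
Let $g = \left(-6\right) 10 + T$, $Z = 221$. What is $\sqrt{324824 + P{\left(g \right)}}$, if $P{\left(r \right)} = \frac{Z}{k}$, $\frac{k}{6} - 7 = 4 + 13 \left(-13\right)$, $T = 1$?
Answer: $\frac{\sqrt{72980104647}}{474} \approx 569.93$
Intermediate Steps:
$k = -948$ ($k = 42 + 6 \left(4 + 13 \left(-13\right)\right) = 42 + 6 \left(4 - 169\right) = 42 + 6 \left(-165\right) = 42 - 990 = -948$)
$g = -59$ ($g = \left(-6\right) 10 + 1 = -60 + 1 = -59$)
$P{\left(r \right)} = - \frac{221}{948}$ ($P{\left(r \right)} = \frac{221}{-948} = 221 \left(- \frac{1}{948}\right) = - \frac{221}{948}$)
$\sqrt{324824 + P{\left(g \right)}} = \sqrt{324824 - \frac{221}{948}} = \sqrt{\frac{307932931}{948}} = \frac{\sqrt{72980104647}}{474}$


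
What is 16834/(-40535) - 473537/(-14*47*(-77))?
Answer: -1822521249/186704210 ≈ -9.7615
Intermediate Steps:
16834/(-40535) - 473537/(-14*47*(-77)) = 16834*(-1/40535) - 473537/((-658*(-77))) = -16834/40535 - 473537/50666 = -1822521249/186704210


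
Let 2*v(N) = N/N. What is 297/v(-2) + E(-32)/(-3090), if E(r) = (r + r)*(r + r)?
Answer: 915682/1545 ≈ 592.67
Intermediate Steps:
E(r) = 4*r² (E(r) = (2*r)*(2*r) = 4*r²)
v(N) = ½ (v(N) = (N/N)/2 = (½)*1 = ½)
297/v(-2) + E(-32)/(-3090) = 297/(½) + (4*(-32)²)/(-3090) = 297*2 + (4*1024)*(-1/3090) = 594 + 4096*(-1/3090) = 594 - 2048/1545 = 915682/1545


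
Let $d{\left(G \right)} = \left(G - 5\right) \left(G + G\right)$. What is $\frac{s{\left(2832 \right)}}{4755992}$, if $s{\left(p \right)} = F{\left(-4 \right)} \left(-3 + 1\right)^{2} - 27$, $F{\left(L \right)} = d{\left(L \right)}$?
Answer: $\frac{261}{4755992} \approx 5.4878 \cdot 10^{-5}$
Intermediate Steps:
$d{\left(G \right)} = 2 G \left(-5 + G\right)$ ($d{\left(G \right)} = \left(-5 + G\right) 2 G = 2 G \left(-5 + G\right)$)
$F{\left(L \right)} = 2 L \left(-5 + L\right)$
$s{\left(p \right)} = 261$ ($s{\left(p \right)} = 2 \left(-4\right) \left(-5 - 4\right) \left(-3 + 1\right)^{2} - 27 = 2 \left(-4\right) \left(-9\right) \left(-2\right)^{2} - 27 = 72 \cdot 4 - 27 = 288 - 27 = 261$)
$\frac{s{\left(2832 \right)}}{4755992} = \frac{261}{4755992}$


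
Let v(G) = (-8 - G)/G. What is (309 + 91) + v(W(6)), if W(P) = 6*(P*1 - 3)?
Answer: 3587/9 ≈ 398.56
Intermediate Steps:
W(P) = -18 + 6*P (W(P) = 6*(P - 3) = 6*(-3 + P) = -18 + 6*P)
v(G) = (-8 - G)/G
(309 + 91) + v(W(6)) = (309 + 91) + (-8 - (-18 + 6*6))/(-18 + 6*6) = 400 + (-8 - (-18 + 36))/(-18 + 36) = 400 + (-8 - 1*18)/18 = 400 + (-8 - 18)/18 = 400 + (1/18)*(-26) = 400 - 13/9 = 3587/9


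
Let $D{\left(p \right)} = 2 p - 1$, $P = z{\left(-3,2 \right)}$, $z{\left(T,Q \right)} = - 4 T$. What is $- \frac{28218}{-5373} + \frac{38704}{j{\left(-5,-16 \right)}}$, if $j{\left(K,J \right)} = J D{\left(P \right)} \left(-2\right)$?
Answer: $\frac{4765105}{82386} \approx 57.839$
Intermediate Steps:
$P = 12$ ($P = \left(-4\right) \left(-3\right) = 12$)
$D{\left(p \right)} = -1 + 2 p$
$j{\left(K,J \right)} = - 46 J$ ($j{\left(K,J \right)} = J \left(-1 + 2 \cdot 12\right) \left(-2\right) = J \left(-1 + 24\right) \left(-2\right) = J 23 \left(-2\right) = 23 J \left(-2\right) = - 46 J$)
$- \frac{28218}{-5373} + \frac{38704}{j{\left(-5,-16 \right)}} = - \frac{28218}{-5373} + \frac{38704}{\left(-46\right) \left(-16\right)} = \left(-28218\right) \left(- \frac{1}{5373}\right) + \frac{38704}{736} = \frac{9406}{1791} + 38704 \cdot \frac{1}{736} = \frac{9406}{1791} + \frac{2419}{46} = \frac{4765105}{82386}$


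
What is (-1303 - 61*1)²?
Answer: 1860496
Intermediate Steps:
(-1303 - 61*1)² = (-1303 - 61)² = (-1364)² = 1860496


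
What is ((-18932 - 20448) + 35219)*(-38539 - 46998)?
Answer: 355919457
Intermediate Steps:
((-18932 - 20448) + 35219)*(-38539 - 46998) = (-39380 + 35219)*(-85537) = -4161*(-85537) = 355919457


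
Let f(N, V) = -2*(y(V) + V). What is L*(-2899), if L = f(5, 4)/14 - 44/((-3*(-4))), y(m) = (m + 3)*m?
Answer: 501527/21 ≈ 23882.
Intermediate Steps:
y(m) = m*(3 + m) (y(m) = (3 + m)*m = m*(3 + m))
f(N, V) = -2*V - 2*V*(3 + V) (f(N, V) = -2*(V*(3 + V) + V) = -2*(V + V*(3 + V)) = -2*V - 2*V*(3 + V))
L = -173/21 (L = (2*4*(-4 - 1*4))/14 - 44/((-3*(-4))) = (2*4*(-4 - 4))*(1/14) - 44/12 = (2*4*(-8))*(1/14) - 44*1/12 = -64*1/14 - 11/3 = -32/7 - 11/3 = -173/21 ≈ -8.2381)
L*(-2899) = -173/21*(-2899) = 501527/21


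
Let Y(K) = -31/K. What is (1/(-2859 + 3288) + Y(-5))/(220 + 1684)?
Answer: 1663/510510 ≈ 0.0032575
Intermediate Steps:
(1/(-2859 + 3288) + Y(-5))/(220 + 1684) = (1/(-2859 + 3288) - 31/(-5))/(220 + 1684) = (1/429 - 31*(-1/5))/1904 = (1/429 + 31/5)*(1/1904) = (13304/2145)*(1/1904) = 1663/510510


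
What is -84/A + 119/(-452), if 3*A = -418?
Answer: 32081/94468 ≈ 0.33960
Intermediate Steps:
A = -418/3 (A = (⅓)*(-418) = -418/3 ≈ -139.33)
-84/A + 119/(-452) = -84/(-418/3) + 119/(-452) = -84*(-3/418) + 119*(-1/452) = 126/209 - 119/452 = 32081/94468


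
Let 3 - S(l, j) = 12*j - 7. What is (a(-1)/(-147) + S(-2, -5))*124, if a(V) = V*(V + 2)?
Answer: 1276084/147 ≈ 8680.8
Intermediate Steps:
a(V) = V*(2 + V)
S(l, j) = 10 - 12*j (S(l, j) = 3 - (12*j - 7) = 3 - (-7 + 12*j) = 3 + (7 - 12*j) = 10 - 12*j)
(a(-1)/(-147) + S(-2, -5))*124 = (-(2 - 1)/(-147) + (10 - 12*(-5)))*124 = (-1*1*(-1/147) + (10 + 60))*124 = (-1*(-1/147) + 70)*124 = (1/147 + 70)*124 = (10291/147)*124 = 1276084/147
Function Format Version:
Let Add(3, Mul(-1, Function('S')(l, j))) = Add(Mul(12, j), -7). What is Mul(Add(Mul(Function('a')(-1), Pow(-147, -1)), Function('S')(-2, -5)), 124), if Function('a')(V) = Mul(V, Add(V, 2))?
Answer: Rational(1276084, 147) ≈ 8680.8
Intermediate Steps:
Function('a')(V) = Mul(V, Add(2, V))
Function('S')(l, j) = Add(10, Mul(-12, j)) (Function('S')(l, j) = Add(3, Mul(-1, Add(Mul(12, j), -7))) = Add(3, Mul(-1, Add(-7, Mul(12, j)))) = Add(3, Add(7, Mul(-12, j))) = Add(10, Mul(-12, j)))
Mul(Add(Mul(Function('a')(-1), Pow(-147, -1)), Function('S')(-2, -5)), 124) = Mul(Add(Mul(Mul(-1, Add(2, -1)), Pow(-147, -1)), Add(10, Mul(-12, -5))), 124) = Mul(Add(Mul(Mul(-1, 1), Rational(-1, 147)), Add(10, 60)), 124) = Mul(Add(Mul(-1, Rational(-1, 147)), 70), 124) = Mul(Add(Rational(1, 147), 70), 124) = Mul(Rational(10291, 147), 124) = Rational(1276084, 147)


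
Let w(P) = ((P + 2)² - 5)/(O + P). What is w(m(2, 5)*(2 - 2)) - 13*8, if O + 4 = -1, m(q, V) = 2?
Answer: -519/5 ≈ -103.80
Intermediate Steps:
O = -5 (O = -4 - 1 = -5)
w(P) = (-5 + (2 + P)²)/(-5 + P) (w(P) = ((P + 2)² - 5)/(-5 + P) = ((2 + P)² - 5)/(-5 + P) = (-5 + (2 + P)²)/(-5 + P))
w(m(2, 5)*(2 - 2)) - 13*8 = (-5 + (2 + 2*(2 - 2))²)/(-5 + 2*(2 - 2)) - 13*8 = (-5 + (2 + 2*0)²)/(-5 + 2*0) - 104 = (-5 + (2 + 0)²)/(-5 + 0) - 104 = (-5 + 2²)/(-5) - 104 = -(-5 + 4)/5 - 104 = -⅕*(-1) - 104 = ⅕ - 104 = -519/5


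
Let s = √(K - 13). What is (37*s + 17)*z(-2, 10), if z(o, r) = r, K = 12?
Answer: 170 + 370*I ≈ 170.0 + 370.0*I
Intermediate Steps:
s = I (s = √(12 - 13) = √(-1) = I ≈ 1.0*I)
(37*s + 17)*z(-2, 10) = (37*I + 17)*10 = (17 + 37*I)*10 = 170 + 370*I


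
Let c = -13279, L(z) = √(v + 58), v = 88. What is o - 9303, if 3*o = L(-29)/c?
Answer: -9303 - √146/39837 ≈ -9303.0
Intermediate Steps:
L(z) = √146 (L(z) = √(88 + 58) = √146)
o = -√146/39837 (o = (√146/(-13279))/3 = (√146*(-1/13279))/3 = (-√146/13279)/3 = -√146/39837 ≈ -0.00030331)
o - 9303 = -√146/39837 - 9303 = -9303 - √146/39837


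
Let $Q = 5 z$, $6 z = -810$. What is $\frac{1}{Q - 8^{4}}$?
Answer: $- \frac{1}{4771} \approx -0.0002096$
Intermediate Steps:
$z = -135$ ($z = \frac{1}{6} \left(-810\right) = -135$)
$Q = -675$ ($Q = 5 \left(-135\right) = -675$)
$\frac{1}{Q - 8^{4}} = \frac{1}{-675 - 8^{4}} = \frac{1}{-675 - 4096} = \frac{1}{-4771} = - \frac{1}{4771}$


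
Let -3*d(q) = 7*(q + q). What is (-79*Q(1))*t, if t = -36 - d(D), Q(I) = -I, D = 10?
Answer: 2528/3 ≈ 842.67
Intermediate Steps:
d(q) = -14*q/3 (d(q) = -7*(q + q)/3 = -7*2*q/3 = -14*q/3)
t = 32/3 (t = -36 - (-14)*10/3 = -36 - 1*(-140/3) = -36 + 140/3 = 32/3 ≈ 10.667)
(-79*Q(1))*t = -(-79)*(32/3) = -79*(-1)*(32/3) = 79*(32/3) = 2528/3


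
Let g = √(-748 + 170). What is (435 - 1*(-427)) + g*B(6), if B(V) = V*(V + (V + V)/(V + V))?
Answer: 862 + 714*I*√2 ≈ 862.0 + 1009.7*I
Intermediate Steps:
g = 17*I*√2 (g = √(-578) = 17*I*√2 ≈ 24.042*I)
B(V) = V*(1 + V) (B(V) = V*(V + (2*V)/((2*V))) = V*(V + (2*V)*(1/(2*V))) = V*(V + 1) = V*(1 + V))
(435 - 1*(-427)) + g*B(6) = (435 - 1*(-427)) + (17*I*√2)*(6*(1 + 6)) = (435 + 427) + (17*I*√2)*(6*7) = 862 + (17*I*√2)*42 = 862 + 714*I*√2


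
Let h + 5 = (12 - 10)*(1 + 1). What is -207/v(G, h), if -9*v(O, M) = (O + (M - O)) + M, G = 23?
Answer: -1863/2 ≈ -931.50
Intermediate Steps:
h = -1 (h = -5 + (12 - 10)*(1 + 1) = -5 + 2*2 = -5 + 4 = -1)
v(O, M) = -2*M/9 (v(O, M) = -((O + (M - O)) + M)/9 = -(M + M)/9 = -2*M/9)
-207/v(G, h) = -207/((-2/9*(-1))) = -207/2/9 = -207*9/2 = -1863/2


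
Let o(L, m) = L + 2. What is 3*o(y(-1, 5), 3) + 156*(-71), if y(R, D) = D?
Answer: -11055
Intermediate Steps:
o(L, m) = 2 + L
3*o(y(-1, 5), 3) + 156*(-71) = 3*(2 + 5) + 156*(-71) = 3*7 - 11076 = 21 - 11076 = -11055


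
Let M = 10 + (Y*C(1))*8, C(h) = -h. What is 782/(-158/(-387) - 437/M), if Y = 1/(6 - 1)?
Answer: -4236876/279653 ≈ -15.150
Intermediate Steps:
Y = ⅕ (Y = 1/5 = ⅕ ≈ 0.20000)
M = 42/5 (M = 10 + ((-1*1)/5)*8 = 10 + ((⅕)*(-1))*8 = 10 - ⅕*8 = 10 - 8/5 = 42/5 ≈ 8.4000)
782/(-158/(-387) - 437/M) = 782/(-158/(-387) - 437/42/5) = 782/(-158*(-1/387) - 437*5/42) = 782/(158/387 - 2185/42) = 782/(-279653/5418) = 782*(-5418/279653) = -4236876/279653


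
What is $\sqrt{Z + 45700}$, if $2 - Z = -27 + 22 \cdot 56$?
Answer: $\sqrt{44497} \approx 210.94$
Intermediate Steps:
$Z = -1203$ ($Z = 2 - \left(-27 + 22 \cdot 56\right) = 2 - \left(-27 + 1232\right) = 2 - 1205 = -1203$)
$\sqrt{Z + 45700} = \sqrt{-1203 + 45700} = \sqrt{44497}$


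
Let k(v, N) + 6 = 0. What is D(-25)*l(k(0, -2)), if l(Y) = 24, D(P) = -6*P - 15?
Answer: 3240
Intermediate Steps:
D(P) = -15 - 6*P
k(v, N) = -6 (k(v, N) = -6 + 0 = -6)
D(-25)*l(k(0, -2)) = (-15 - 6*(-25))*24 = (-15 + 150)*24 = 135*24 = 3240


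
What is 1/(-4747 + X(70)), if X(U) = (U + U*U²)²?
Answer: 1/117697020153 ≈ 8.4964e-12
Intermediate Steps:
X(U) = (U + U³)²
1/(-4747 + X(70)) = 1/(-4747 + 70²*(1 + 70²)²) = 1/(-4747 + 4900*(1 + 4900)²) = 1/(-4747 + 4900*4901²) = 1/(-4747 + 4900*24019801) = 1/(-4747 + 117697024900) = 1/117697020153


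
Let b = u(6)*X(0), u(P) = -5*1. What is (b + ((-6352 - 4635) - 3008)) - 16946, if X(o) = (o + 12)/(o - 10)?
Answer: -30935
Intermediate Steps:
X(o) = (12 + o)/(-10 + o)
u(P) = -5
b = 6 (b = -5*(12 + 0)/(-10 + 0) = -5*12/(-10) = -(-1)*12/2 = -5*(-6/5) = 6)
(b + ((-6352 - 4635) - 3008)) - 16946 = (6 + ((-6352 - 4635) - 3008)) - 16946 = (6 + (-10987 - 3008)) - 16946 = (6 - 13995) - 16946 = -13989 - 16946 = -30935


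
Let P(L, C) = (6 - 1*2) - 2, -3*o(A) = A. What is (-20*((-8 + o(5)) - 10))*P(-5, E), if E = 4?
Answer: 2360/3 ≈ 786.67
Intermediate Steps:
o(A) = -A/3
P(L, C) = 2 (P(L, C) = (6 - 2) - 2 = 4 - 2 = 2)
(-20*((-8 + o(5)) - 10))*P(-5, E) = -20*((-8 - 1/3*5) - 10)*2 = -20*((-8 - 5/3) - 10)*2 = -20*(-29/3 - 10)*2 = -20*(-59/3)*2 = (1180/3)*2 = 2360/3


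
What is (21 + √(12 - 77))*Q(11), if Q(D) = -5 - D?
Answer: -336 - 16*I*√65 ≈ -336.0 - 129.0*I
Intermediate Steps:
(21 + √(12 - 77))*Q(11) = (21 + √(12 - 77))*(-5 - 1*11) = (21 + √(-65))*(-5 - 11) = (21 + I*√65)*(-16) = -336 - 16*I*√65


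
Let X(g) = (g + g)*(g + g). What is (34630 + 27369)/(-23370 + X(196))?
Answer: 61999/130294 ≈ 0.47584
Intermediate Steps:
X(g) = 4*g² (X(g) = (2*g)*(2*g) = 4*g²)
(34630 + 27369)/(-23370 + X(196)) = (34630 + 27369)/(-23370 + 4*196²) = 61999/(-23370 + 4*38416) = 61999/(-23370 + 153664) = 61999/130294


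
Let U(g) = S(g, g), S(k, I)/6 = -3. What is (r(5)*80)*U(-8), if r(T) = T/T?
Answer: -1440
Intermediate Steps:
S(k, I) = -18 (S(k, I) = 6*(-3) = -18)
U(g) = -18
r(T) = 1
(r(5)*80)*U(-8) = (1*80)*(-18) = 80*(-18) = -1440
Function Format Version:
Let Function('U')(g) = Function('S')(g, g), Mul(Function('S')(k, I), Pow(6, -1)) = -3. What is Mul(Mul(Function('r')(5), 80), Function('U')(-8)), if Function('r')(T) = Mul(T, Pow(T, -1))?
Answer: -1440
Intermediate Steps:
Function('S')(k, I) = -18 (Function('S')(k, I) = Mul(6, -3) = -18)
Function('U')(g) = -18
Function('r')(T) = 1
Mul(Mul(Function('r')(5), 80), Function('U')(-8)) = Mul(Mul(1, 80), -18) = Mul(80, -18) = -1440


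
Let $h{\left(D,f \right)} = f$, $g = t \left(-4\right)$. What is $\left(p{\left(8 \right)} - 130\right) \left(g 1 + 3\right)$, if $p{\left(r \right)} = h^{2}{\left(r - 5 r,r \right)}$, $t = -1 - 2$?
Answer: $-990$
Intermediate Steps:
$t = -3$ ($t = -1 - 2 = -3$)
$g = 12$ ($g = \left(-3\right) \left(-4\right) = 12$)
$p{\left(r \right)} = r^{2}$
$\left(p{\left(8 \right)} - 130\right) \left(g 1 + 3\right) = \left(8^{2} - 130\right) \left(12 \cdot 1 + 3\right) = \left(64 - 130\right) \left(12 + 3\right) = \left(-66\right) 15 = -990$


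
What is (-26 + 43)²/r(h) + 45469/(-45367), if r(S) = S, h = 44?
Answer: 11110427/1996148 ≈ 5.5659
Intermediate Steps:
(-26 + 43)²/r(h) + 45469/(-45367) = (-26 + 43)²/44 + 45469/(-45367) = 17²*(1/44) + 45469*(-1/45367) = 289*(1/44) - 45469/45367 = 289/44 - 45469/45367 = 11110427/1996148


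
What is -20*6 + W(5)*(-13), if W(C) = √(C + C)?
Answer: -120 - 13*√10 ≈ -161.11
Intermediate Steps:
W(C) = √2*√C (W(C) = √(2*C) = √2*√C)
-20*6 + W(5)*(-13) = -20*6 + (√2*√5)*(-13) = -120 + √10*(-13) = -120 - 13*√10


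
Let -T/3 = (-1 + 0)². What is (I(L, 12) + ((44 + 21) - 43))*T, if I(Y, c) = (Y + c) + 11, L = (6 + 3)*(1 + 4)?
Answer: -270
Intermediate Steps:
L = 45 (L = 9*5 = 45)
I(Y, c) = 11 + Y + c
T = -3 (T = -3*(-1 + 0)² = -3*(-1)² = -3*1 = -3)
(I(L, 12) + ((44 + 21) - 43))*T = ((11 + 45 + 12) + ((44 + 21) - 43))*(-3) = (68 + (65 - 43))*(-3) = (68 + 22)*(-3) = 90*(-3) = -270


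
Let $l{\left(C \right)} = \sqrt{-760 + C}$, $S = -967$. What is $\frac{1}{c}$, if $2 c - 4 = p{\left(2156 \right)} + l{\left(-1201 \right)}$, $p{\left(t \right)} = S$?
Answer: $- \frac{963}{464665} - \frac{i \sqrt{1961}}{464665} \approx -0.0020725 - 9.5301 \cdot 10^{-5} i$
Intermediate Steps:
$p{\left(t \right)} = -967$
$c = - \frac{963}{2} + \frac{i \sqrt{1961}}{2}$ ($c = 2 + \frac{-967 + \sqrt{-760 - 1201}}{2} = 2 + \frac{-967 + \sqrt{-1961}}{2} = 2 + \frac{-967 + i \sqrt{1961}}{2} = 2 - \left(\frac{967}{2} - \frac{i \sqrt{1961}}{2}\right) = - \frac{963}{2} + \frac{i \sqrt{1961}}{2} \approx -481.5 + 22.142 i$)
$\frac{1}{c} = \frac{1}{- \frac{963}{2} + \frac{i \sqrt{1961}}{2}}$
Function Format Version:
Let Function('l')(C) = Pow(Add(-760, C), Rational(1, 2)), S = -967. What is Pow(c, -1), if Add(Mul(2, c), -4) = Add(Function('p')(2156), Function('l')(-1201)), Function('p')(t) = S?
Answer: Add(Rational(-963, 464665), Mul(Rational(-1, 464665), I, Pow(1961, Rational(1, 2)))) ≈ Add(-0.0020725, Mul(-9.5301e-5, I))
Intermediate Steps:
Function('p')(t) = -967
c = Add(Rational(-963, 2), Mul(Rational(1, 2), I, Pow(1961, Rational(1, 2)))) (c = Add(2, Mul(Rational(1, 2), Add(-967, Pow(Add(-760, -1201), Rational(1, 2))))) = Add(2, Mul(Rational(1, 2), Add(-967, Pow(-1961, Rational(1, 2))))) = Add(2, Mul(Rational(1, 2), Add(-967, Mul(I, Pow(1961, Rational(1, 2)))))) = Add(2, Add(Rational(-967, 2), Mul(Rational(1, 2), I, Pow(1961, Rational(1, 2))))) = Add(Rational(-963, 2), Mul(Rational(1, 2), I, Pow(1961, Rational(1, 2)))) ≈ Add(-481.50, Mul(22.142, I)))
Pow(c, -1) = Pow(Add(Rational(-963, 2), Mul(Rational(1, 2), I, Pow(1961, Rational(1, 2)))), -1)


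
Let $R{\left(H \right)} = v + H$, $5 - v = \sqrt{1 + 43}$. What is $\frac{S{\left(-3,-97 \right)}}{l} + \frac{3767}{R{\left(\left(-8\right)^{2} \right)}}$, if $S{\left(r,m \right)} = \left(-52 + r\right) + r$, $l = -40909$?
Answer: $\frac{10633463593}{192967753} + \frac{7534 \sqrt{11}}{4717} \approx 60.402$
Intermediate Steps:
$S{\left(r,m \right)} = -52 + 2 r$
$v = 5 - 2 \sqrt{11}$ ($v = 5 - \sqrt{1 + 43} = 5 - \sqrt{44} = 5 - 2 \sqrt{11} \approx -1.6332$)
$R{\left(H \right)} = 5 + H - 2 \sqrt{11}$ ($R{\left(H \right)} = \left(5 - 2 \sqrt{11}\right) + H = 5 + H - 2 \sqrt{11}$)
$\frac{S{\left(-3,-97 \right)}}{l} + \frac{3767}{R{\left(\left(-8\right)^{2} \right)}} = \frac{-52 + 2 \left(-3\right)}{-40909} + \frac{3767}{5 + \left(-8\right)^{2} - 2 \sqrt{11}} = \left(-52 - 6\right) \left(- \frac{1}{40909}\right) + \frac{3767}{5 + 64 - 2 \sqrt{11}} = \left(-58\right) \left(- \frac{1}{40909}\right) + \frac{3767}{69 - 2 \sqrt{11}} = \frac{58}{40909} + \frac{3767}{69 - 2 \sqrt{11}}$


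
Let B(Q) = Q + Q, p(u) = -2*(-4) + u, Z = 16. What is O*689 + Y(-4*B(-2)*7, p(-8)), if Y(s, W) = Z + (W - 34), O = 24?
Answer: 16518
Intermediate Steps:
p(u) = 8 + u
B(Q) = 2*Q
Y(s, W) = -18 + W (Y(s, W) = 16 + (W - 34) = 16 + (-34 + W) = -18 + W)
O*689 + Y(-4*B(-2)*7, p(-8)) = 24*689 + (-18 + (8 - 8)) = 16536 + (-18 + 0) = 16536 - 18 = 16518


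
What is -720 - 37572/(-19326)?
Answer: -2312858/3221 ≈ -718.06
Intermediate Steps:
-720 - 37572/(-19326) = -720 - 37572*(-1)/19326 = -720 - 1*(-6262/3221) = -720 + 6262/3221 = -2312858/3221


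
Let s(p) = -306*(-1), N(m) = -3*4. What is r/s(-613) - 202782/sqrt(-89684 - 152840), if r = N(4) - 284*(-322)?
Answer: 45718/153 + 101391*I*sqrt(60631)/60631 ≈ 298.81 + 411.77*I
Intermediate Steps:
N(m) = -12
r = 91436 (r = -12 - 284*(-322) = -12 + 91448 = 91436)
s(p) = 306
r/s(-613) - 202782/sqrt(-89684 - 152840) = 91436/306 - 202782/sqrt(-89684 - 152840) = 91436*(1/306) - 202782*(-I*sqrt(60631)/121262) = 45718/153 - 202782*(-I*sqrt(60631)/121262) = 45718/153 - (-101391)*I*sqrt(60631)/60631 = 45718/153 + 101391*I*sqrt(60631)/60631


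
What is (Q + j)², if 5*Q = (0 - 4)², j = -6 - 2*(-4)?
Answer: 676/25 ≈ 27.040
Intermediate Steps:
j = 2 (j = -6 + 8 = 2)
Q = 16/5 (Q = (0 - 4)²/5 = (⅕)*(-4)² = (⅕)*16 = 16/5 ≈ 3.2000)
(Q + j)² = (16/5 + 2)² = (26/5)² = 676/25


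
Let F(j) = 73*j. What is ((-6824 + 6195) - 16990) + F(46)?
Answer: -14261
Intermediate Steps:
((-6824 + 6195) - 16990) + F(46) = ((-6824 + 6195) - 16990) + 73*46 = (-629 - 16990) + 3358 = -17619 + 3358 = -14261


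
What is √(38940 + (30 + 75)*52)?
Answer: 20*√111 ≈ 210.71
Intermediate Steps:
√(38940 + (30 + 75)*52) = √(38940 + 105*52) = √(38940 + 5460) = √44400 = 20*√111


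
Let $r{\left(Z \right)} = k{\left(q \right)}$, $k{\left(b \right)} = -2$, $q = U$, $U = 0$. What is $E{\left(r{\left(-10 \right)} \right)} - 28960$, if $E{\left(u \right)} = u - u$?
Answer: $-28960$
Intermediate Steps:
$q = 0$
$r{\left(Z \right)} = -2$
$E{\left(u \right)} = 0$
$E{\left(r{\left(-10 \right)} \right)} - 28960 = 0 - 28960 = -28960$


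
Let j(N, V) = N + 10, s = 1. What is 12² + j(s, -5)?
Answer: 155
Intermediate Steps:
j(N, V) = 10 + N
12² + j(s, -5) = 12² + (10 + 1) = 144 + 11 = 155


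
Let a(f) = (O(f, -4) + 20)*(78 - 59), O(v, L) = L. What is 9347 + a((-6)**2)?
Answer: 9651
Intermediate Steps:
a(f) = 304 (a(f) = (-4 + 20)*(78 - 59) = 16*19 = 304)
9347 + a((-6)**2) = 9347 + 304 = 9651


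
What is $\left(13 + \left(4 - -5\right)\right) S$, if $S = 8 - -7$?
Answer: $330$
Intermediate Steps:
$S = 15$ ($S = 8 + 7 = 15$)
$\left(13 + \left(4 - -5\right)\right) S = \left(13 + \left(4 - -5\right)\right) 15 = \left(13 + \left(4 + 5\right)\right) 15 = \left(13 + 9\right) 15 = 22 \cdot 15 = 330$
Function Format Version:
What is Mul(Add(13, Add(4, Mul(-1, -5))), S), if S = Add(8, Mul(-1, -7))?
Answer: 330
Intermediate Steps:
S = 15 (S = Add(8, 7) = 15)
Mul(Add(13, Add(4, Mul(-1, -5))), S) = Mul(Add(13, Add(4, Mul(-1, -5))), 15) = Mul(Add(13, Add(4, 5)), 15) = Mul(Add(13, 9), 15) = Mul(22, 15) = 330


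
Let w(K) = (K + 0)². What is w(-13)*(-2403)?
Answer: -406107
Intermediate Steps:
w(K) = K²
w(-13)*(-2403) = (-13)²*(-2403) = 169*(-2403) = -406107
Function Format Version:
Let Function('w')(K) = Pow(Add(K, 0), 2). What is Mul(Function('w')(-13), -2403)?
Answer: -406107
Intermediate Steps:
Function('w')(K) = Pow(K, 2)
Mul(Function('w')(-13), -2403) = Mul(Pow(-13, 2), -2403) = Mul(169, -2403) = -406107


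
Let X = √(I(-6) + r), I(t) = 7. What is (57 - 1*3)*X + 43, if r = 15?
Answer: 43 + 54*√22 ≈ 296.28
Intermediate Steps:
X = √22 (X = √(7 + 15) = √22 ≈ 4.6904)
(57 - 1*3)*X + 43 = (57 - 1*3)*√22 + 43 = (57 - 3)*√22 + 43 = 54*√22 + 43 = 43 + 54*√22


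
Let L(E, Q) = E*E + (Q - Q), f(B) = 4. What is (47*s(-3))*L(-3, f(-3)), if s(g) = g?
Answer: -1269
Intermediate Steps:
L(E, Q) = E² (L(E, Q) = E² + 0 = E²)
(47*s(-3))*L(-3, f(-3)) = (47*(-3))*(-3)² = -141*9 = -1269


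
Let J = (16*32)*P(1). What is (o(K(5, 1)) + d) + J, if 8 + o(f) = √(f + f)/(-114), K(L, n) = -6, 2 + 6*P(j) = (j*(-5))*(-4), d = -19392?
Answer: -17864 - I*√3/57 ≈ -17864.0 - 0.030387*I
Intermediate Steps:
P(j) = -⅓ + 10*j/3 (P(j) = -⅓ + ((j*(-5))*(-4))/6 = -⅓ + (-5*j*(-4))/6 = -⅓ + (20*j)/6 = -⅓ + 10*j/3)
o(f) = -8 - √2*√f/114 (o(f) = -8 + √(f + f)/(-114) = -8 + √(2*f)*(-1/114) = -8 + (√2*√f)*(-1/114) = -8 - √2*√f/114)
J = 1536 (J = (16*32)*(-⅓ + (10/3)*1) = 512*(-⅓ + 10/3) = 512*3 = 1536)
(o(K(5, 1)) + d) + J = ((-8 - √2*√(-6)/114) - 19392) + 1536 = ((-8 - √2*I*√6/114) - 19392) + 1536 = ((-8 - I*√3/57) - 19392) + 1536 = (-19400 - I*√3/57) + 1536 = -17864 - I*√3/57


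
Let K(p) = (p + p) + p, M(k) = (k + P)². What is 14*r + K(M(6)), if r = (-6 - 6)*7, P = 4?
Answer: -876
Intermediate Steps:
M(k) = (4 + k)² (M(k) = (k + 4)² = (4 + k)²)
K(p) = 3*p (K(p) = 2*p + p = 3*p)
r = -84 (r = -12*7 = -84)
14*r + K(M(6)) = 14*(-84) + 3*(4 + 6)² = -1176 + 3*10² = -1176 + 3*100 = -1176 + 300 = -876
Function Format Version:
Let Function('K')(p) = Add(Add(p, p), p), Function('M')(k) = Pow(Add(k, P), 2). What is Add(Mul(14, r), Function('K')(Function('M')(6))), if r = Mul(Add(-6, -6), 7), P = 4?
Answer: -876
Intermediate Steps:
Function('M')(k) = Pow(Add(4, k), 2) (Function('M')(k) = Pow(Add(k, 4), 2) = Pow(Add(4, k), 2))
Function('K')(p) = Mul(3, p) (Function('K')(p) = Add(Mul(2, p), p) = Mul(3, p))
r = -84 (r = Mul(-12, 7) = -84)
Add(Mul(14, r), Function('K')(Function('M')(6))) = Add(Mul(14, -84), Mul(3, Pow(Add(4, 6), 2))) = Add(-1176, Mul(3, Pow(10, 2))) = Add(-1176, Mul(3, 100)) = Add(-1176, 300) = -876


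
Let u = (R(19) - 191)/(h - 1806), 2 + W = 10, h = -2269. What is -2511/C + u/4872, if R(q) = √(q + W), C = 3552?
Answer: -2077133707/2938303200 - √3/6617800 ≈ -0.70692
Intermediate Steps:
W = 8 (W = -2 + 10 = 8)
R(q) = √(8 + q) (R(q) = √(q + 8) = √(8 + q))
u = 191/4075 - 3*√3/4075 (u = (√(8 + 19) - 191)/(-2269 - 1806) = (√27 - 191)/(-4075) = (3*√3 - 191)*(-1/4075) = (-191 + 3*√3)*(-1/4075) = 191/4075 - 3*√3/4075 ≈ 0.045596)
-2511/C + u/4872 = -2511/3552 + (191/4075 - 3*√3/4075)/4872 = -2511*1/3552 + (191/4075 - 3*√3/4075)*(1/4872) = -837/1184 + (191/19853400 - √3/6617800) = -2077133707/2938303200 - √3/6617800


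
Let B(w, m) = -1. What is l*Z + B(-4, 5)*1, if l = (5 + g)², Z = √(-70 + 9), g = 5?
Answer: -1 + 100*I*√61 ≈ -1.0 + 781.03*I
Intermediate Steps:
Z = I*√61 (Z = √(-61) = I*√61 ≈ 7.8102*I)
l = 100 (l = (5 + 5)² = 10² = 100)
l*Z + B(-4, 5)*1 = 100*(I*√61) - 1*1 = 100*I*√61 - 1 = -1 + 100*I*√61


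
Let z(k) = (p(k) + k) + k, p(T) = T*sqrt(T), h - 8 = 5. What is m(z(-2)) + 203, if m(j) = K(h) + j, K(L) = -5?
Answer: 194 - 2*I*sqrt(2) ≈ 194.0 - 2.8284*I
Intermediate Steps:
h = 13 (h = 8 + 5 = 13)
p(T) = T**(3/2)
z(k) = k**(3/2) + 2*k (z(k) = (k**(3/2) + k) + k = (k + k**(3/2)) + k = k**(3/2) + 2*k)
m(j) = -5 + j
m(z(-2)) + 203 = (-5 + ((-2)**(3/2) + 2*(-2))) + 203 = (-5 + (-2*I*sqrt(2) - 4)) + 203 = (-5 + (-4 - 2*I*sqrt(2))) + 203 = (-9 - 2*I*sqrt(2)) + 203 = 194 - 2*I*sqrt(2)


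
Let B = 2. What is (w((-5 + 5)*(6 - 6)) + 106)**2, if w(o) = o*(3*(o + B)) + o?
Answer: 11236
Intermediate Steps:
w(o) = o + o*(6 + 3*o) (w(o) = o*(3*(o + 2)) + o = o*(3*(2 + o)) + o = o*(6 + 3*o) + o = o + o*(6 + 3*o))
(w((-5 + 5)*(6 - 6)) + 106)**2 = (((-5 + 5)*(6 - 6))*(7 + 3*((-5 + 5)*(6 - 6))) + 106)**2 = ((0*0)*(7 + 3*(0*0)) + 106)**2 = (0*(7 + 3*0) + 106)**2 = (0*(7 + 0) + 106)**2 = (0*7 + 106)**2 = (0 + 106)**2 = 106**2 = 11236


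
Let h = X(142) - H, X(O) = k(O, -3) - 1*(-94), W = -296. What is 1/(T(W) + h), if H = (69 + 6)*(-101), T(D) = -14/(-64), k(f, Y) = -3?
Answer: 32/245319 ≈ 0.00013044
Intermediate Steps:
T(D) = 7/32 (T(D) = -14*(-1/64) = 7/32)
H = -7575 (H = 75*(-101) = -7575)
X(O) = 91 (X(O) = -3 - 1*(-94) = -3 + 94 = 91)
h = 7666 (h = 91 - 1*(-7575) = 91 + 7575 = 7666)
1/(T(W) + h) = 1/(7/32 + 7666) = 1/(245319/32) = 32/245319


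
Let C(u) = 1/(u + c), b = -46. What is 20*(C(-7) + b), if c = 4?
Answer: -2780/3 ≈ -926.67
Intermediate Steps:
C(u) = 1/(4 + u) (C(u) = 1/(u + 4) = 1/(4 + u))
20*(C(-7) + b) = 20*(1/(4 - 7) - 46) = 20*(1/(-3) - 46) = 20*(-⅓ - 46) = 20*(-139/3) = -2780/3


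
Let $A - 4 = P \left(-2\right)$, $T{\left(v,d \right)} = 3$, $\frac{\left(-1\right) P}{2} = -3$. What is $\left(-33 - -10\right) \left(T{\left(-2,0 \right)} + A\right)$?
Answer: $115$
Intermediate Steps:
$P = 6$ ($P = \left(-2\right) \left(-3\right) = 6$)
$A = -8$ ($A = 4 + 6 \left(-2\right) = 4 - 12 = -8$)
$\left(-33 - -10\right) \left(T{\left(-2,0 \right)} + A\right) = \left(-33 - -10\right) \left(3 - 8\right) = \left(-33 + 10\right) \left(-5\right) = \left(-23\right) \left(-5\right) = 115$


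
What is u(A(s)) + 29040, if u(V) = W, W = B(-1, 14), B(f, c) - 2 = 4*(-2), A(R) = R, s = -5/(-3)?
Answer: 29034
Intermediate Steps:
s = 5/3 (s = -5*(-⅓) = 5/3 ≈ 1.6667)
B(f, c) = -6 (B(f, c) = 2 + 4*(-2) = 2 - 8 = -6)
W = -6
u(V) = -6
u(A(s)) + 29040 = -6 + 29040 = 29034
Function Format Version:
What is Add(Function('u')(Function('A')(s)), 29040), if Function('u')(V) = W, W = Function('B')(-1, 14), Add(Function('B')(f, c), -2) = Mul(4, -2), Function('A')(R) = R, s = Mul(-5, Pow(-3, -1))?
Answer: 29034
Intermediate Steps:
s = Rational(5, 3) (s = Mul(-5, Rational(-1, 3)) = Rational(5, 3) ≈ 1.6667)
Function('B')(f, c) = -6 (Function('B')(f, c) = Add(2, Mul(4, -2)) = Add(2, -8) = -6)
W = -6
Function('u')(V) = -6
Add(Function('u')(Function('A')(s)), 29040) = Add(-6, 29040) = 29034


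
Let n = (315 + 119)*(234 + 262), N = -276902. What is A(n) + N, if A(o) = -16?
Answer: -276918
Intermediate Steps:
n = 215264 (n = 434*496 = 215264)
A(n) + N = -16 - 276902 = -276918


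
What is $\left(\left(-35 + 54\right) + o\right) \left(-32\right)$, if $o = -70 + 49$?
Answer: $64$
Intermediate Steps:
$o = -21$
$\left(\left(-35 + 54\right) + o\right) \left(-32\right) = \left(\left(-35 + 54\right) - 21\right) \left(-32\right) = \left(19 - 21\right) \left(-32\right) = \left(-2\right) \left(-32\right) = 64$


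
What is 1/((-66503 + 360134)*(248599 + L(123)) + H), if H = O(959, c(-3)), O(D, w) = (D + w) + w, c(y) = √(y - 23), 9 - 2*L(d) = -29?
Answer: 73001952917/5329285129695884808993 - 2*I*√26/5329285129695884808993 ≈ 1.3698e-11 - 1.9136e-21*I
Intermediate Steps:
L(d) = 19 (L(d) = 9/2 - ½*(-29) = 9/2 + 29/2 = 19)
c(y) = √(-23 + y)
O(D, w) = D + 2*w
H = 959 + 2*I*√26 (H = 959 + 2*√(-23 - 3) = 959 + 2*√(-26) = 959 + 2*(I*√26) = 959 + 2*I*√26 ≈ 959.0 + 10.198*I)
1/((-66503 + 360134)*(248599 + L(123)) + H) = 1/((-66503 + 360134)*(248599 + 19) + (959 + 2*I*√26)) = 1/(293631*248618 + (959 + 2*I*√26)) = 1/(73001951958 + (959 + 2*I*√26)) = 1/(73001952917 + 2*I*√26)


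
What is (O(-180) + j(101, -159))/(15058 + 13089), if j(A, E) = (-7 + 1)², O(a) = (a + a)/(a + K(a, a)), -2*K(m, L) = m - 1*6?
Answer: 1164/816263 ≈ 0.0014260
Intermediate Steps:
K(m, L) = 3 - m/2 (K(m, L) = -(m - 1*6)/2 = -(m - 6)/2 = -(-6 + m)/2 = 3 - m/2)
O(a) = 2*a/(3 + a/2) (O(a) = (a + a)/(a + (3 - a/2)) = (2*a)/(3 + a/2) = 2*a/(3 + a/2))
j(A, E) = 36 (j(A, E) = (-6)² = 36)
(O(-180) + j(101, -159))/(15058 + 13089) = (4*(-180)/(6 - 180) + 36)/(15058 + 13089) = (4*(-180)/(-174) + 36)/28147 = (4*(-180)*(-1/174) + 36)*(1/28147) = (120/29 + 36)*(1/28147) = (1164/29)*(1/28147) = 1164/816263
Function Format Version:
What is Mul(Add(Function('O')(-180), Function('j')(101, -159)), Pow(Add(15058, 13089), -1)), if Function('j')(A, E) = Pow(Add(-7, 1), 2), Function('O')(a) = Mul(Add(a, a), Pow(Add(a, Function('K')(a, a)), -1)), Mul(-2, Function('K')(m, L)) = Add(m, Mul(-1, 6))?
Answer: Rational(1164, 816263) ≈ 0.0014260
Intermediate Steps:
Function('K')(m, L) = Add(3, Mul(Rational(-1, 2), m)) (Function('K')(m, L) = Mul(Rational(-1, 2), Add(m, Mul(-1, 6))) = Mul(Rational(-1, 2), Add(m, -6)) = Mul(Rational(-1, 2), Add(-6, m)) = Add(3, Mul(Rational(-1, 2), m)))
Function('O')(a) = Mul(2, a, Pow(Add(3, Mul(Rational(1, 2), a)), -1)) (Function('O')(a) = Mul(Add(a, a), Pow(Add(a, Add(3, Mul(Rational(-1, 2), a))), -1)) = Mul(Mul(2, a), Pow(Add(3, Mul(Rational(1, 2), a)), -1)) = Mul(2, a, Pow(Add(3, Mul(Rational(1, 2), a)), -1)))
Function('j')(A, E) = 36 (Function('j')(A, E) = Pow(-6, 2) = 36)
Mul(Add(Function('O')(-180), Function('j')(101, -159)), Pow(Add(15058, 13089), -1)) = Mul(Add(Mul(4, -180, Pow(Add(6, -180), -1)), 36), Pow(Add(15058, 13089), -1)) = Mul(Add(Mul(4, -180, Pow(-174, -1)), 36), Pow(28147, -1)) = Mul(Add(Mul(4, -180, Rational(-1, 174)), 36), Rational(1, 28147)) = Mul(Add(Rational(120, 29), 36), Rational(1, 28147)) = Mul(Rational(1164, 29), Rational(1, 28147)) = Rational(1164, 816263)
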